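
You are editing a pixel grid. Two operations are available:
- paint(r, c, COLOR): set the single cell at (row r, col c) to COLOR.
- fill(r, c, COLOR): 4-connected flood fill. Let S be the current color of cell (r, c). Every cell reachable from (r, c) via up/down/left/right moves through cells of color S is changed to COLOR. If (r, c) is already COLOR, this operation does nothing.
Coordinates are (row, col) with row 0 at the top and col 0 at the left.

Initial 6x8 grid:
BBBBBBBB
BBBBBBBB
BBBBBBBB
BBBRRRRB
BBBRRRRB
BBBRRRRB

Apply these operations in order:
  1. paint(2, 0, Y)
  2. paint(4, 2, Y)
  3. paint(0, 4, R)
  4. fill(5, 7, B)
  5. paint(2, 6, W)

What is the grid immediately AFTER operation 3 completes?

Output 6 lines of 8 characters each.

Answer: BBBBRBBB
BBBBBBBB
YBBBBBBB
BBBRRRRB
BBYRRRRB
BBBRRRRB

Derivation:
After op 1 paint(2,0,Y):
BBBBBBBB
BBBBBBBB
YBBBBBBB
BBBRRRRB
BBBRRRRB
BBBRRRRB
After op 2 paint(4,2,Y):
BBBBBBBB
BBBBBBBB
YBBBBBBB
BBBRRRRB
BBYRRRRB
BBBRRRRB
After op 3 paint(0,4,R):
BBBBRBBB
BBBBBBBB
YBBBBBBB
BBBRRRRB
BBYRRRRB
BBBRRRRB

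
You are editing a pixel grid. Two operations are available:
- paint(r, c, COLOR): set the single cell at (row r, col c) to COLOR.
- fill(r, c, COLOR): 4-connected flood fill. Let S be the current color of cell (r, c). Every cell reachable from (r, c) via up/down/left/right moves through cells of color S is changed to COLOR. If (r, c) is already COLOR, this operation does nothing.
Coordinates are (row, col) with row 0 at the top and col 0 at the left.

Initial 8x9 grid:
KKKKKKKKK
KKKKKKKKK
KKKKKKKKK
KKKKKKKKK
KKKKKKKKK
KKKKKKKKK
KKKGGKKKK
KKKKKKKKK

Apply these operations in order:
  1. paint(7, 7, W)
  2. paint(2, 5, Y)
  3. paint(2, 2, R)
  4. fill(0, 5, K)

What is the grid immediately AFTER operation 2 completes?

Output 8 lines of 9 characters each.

Answer: KKKKKKKKK
KKKKKKKKK
KKKKKYKKK
KKKKKKKKK
KKKKKKKKK
KKKKKKKKK
KKKGGKKKK
KKKKKKKWK

Derivation:
After op 1 paint(7,7,W):
KKKKKKKKK
KKKKKKKKK
KKKKKKKKK
KKKKKKKKK
KKKKKKKKK
KKKKKKKKK
KKKGGKKKK
KKKKKKKWK
After op 2 paint(2,5,Y):
KKKKKKKKK
KKKKKKKKK
KKKKKYKKK
KKKKKKKKK
KKKKKKKKK
KKKKKKKKK
KKKGGKKKK
KKKKKKKWK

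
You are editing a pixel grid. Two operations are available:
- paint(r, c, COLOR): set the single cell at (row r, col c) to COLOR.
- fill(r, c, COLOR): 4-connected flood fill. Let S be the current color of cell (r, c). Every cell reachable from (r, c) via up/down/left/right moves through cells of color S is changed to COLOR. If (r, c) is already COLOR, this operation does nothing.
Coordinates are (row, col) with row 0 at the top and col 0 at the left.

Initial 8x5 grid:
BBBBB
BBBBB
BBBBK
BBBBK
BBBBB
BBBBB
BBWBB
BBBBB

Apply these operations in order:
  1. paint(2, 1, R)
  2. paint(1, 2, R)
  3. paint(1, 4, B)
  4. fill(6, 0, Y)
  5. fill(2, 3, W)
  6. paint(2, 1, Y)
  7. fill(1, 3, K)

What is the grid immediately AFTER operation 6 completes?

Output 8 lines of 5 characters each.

Answer: WWWWW
WWRWW
WYWWK
WWWWK
WWWWW
WWWWW
WWWWW
WWWWW

Derivation:
After op 1 paint(2,1,R):
BBBBB
BBBBB
BRBBK
BBBBK
BBBBB
BBBBB
BBWBB
BBBBB
After op 2 paint(1,2,R):
BBBBB
BBRBB
BRBBK
BBBBK
BBBBB
BBBBB
BBWBB
BBBBB
After op 3 paint(1,4,B):
BBBBB
BBRBB
BRBBK
BBBBK
BBBBB
BBBBB
BBWBB
BBBBB
After op 4 fill(6,0,Y) [35 cells changed]:
YYYYY
YYRYY
YRYYK
YYYYK
YYYYY
YYYYY
YYWYY
YYYYY
After op 5 fill(2,3,W) [35 cells changed]:
WWWWW
WWRWW
WRWWK
WWWWK
WWWWW
WWWWW
WWWWW
WWWWW
After op 6 paint(2,1,Y):
WWWWW
WWRWW
WYWWK
WWWWK
WWWWW
WWWWW
WWWWW
WWWWW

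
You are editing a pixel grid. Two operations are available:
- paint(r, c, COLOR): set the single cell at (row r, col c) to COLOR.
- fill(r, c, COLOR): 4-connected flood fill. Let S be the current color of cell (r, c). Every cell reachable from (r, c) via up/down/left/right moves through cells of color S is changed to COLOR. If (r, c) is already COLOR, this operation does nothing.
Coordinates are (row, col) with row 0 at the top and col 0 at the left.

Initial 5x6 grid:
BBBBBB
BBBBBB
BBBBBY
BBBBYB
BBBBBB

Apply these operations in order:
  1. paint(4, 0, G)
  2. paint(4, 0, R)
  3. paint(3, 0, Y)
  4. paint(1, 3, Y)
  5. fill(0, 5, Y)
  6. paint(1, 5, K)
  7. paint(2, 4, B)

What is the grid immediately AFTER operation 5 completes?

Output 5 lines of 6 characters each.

Answer: YYYYYY
YYYYYY
YYYYYY
YYYYYY
RYYYYY

Derivation:
After op 1 paint(4,0,G):
BBBBBB
BBBBBB
BBBBBY
BBBBYB
GBBBBB
After op 2 paint(4,0,R):
BBBBBB
BBBBBB
BBBBBY
BBBBYB
RBBBBB
After op 3 paint(3,0,Y):
BBBBBB
BBBBBB
BBBBBY
YBBBYB
RBBBBB
After op 4 paint(1,3,Y):
BBBBBB
BBBYBB
BBBBBY
YBBBYB
RBBBBB
After op 5 fill(0,5,Y) [25 cells changed]:
YYYYYY
YYYYYY
YYYYYY
YYYYYY
RYYYYY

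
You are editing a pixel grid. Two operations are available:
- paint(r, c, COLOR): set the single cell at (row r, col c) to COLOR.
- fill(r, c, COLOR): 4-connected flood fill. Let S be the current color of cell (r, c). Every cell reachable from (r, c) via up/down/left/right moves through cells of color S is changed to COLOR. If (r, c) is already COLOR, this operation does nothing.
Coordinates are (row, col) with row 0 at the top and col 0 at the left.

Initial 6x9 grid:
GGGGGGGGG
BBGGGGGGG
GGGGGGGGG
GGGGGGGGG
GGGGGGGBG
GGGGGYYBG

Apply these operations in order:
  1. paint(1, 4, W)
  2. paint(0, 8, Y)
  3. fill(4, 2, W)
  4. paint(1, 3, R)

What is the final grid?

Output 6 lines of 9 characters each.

Answer: WWWWWWWWY
BBWRWWWWW
WWWWWWWWW
WWWWWWWWW
WWWWWWWBW
WWWWWYYBW

Derivation:
After op 1 paint(1,4,W):
GGGGGGGGG
BBGGWGGGG
GGGGGGGGG
GGGGGGGGG
GGGGGGGBG
GGGGGYYBG
After op 2 paint(0,8,Y):
GGGGGGGGY
BBGGWGGGG
GGGGGGGGG
GGGGGGGGG
GGGGGGGBG
GGGGGYYBG
After op 3 fill(4,2,W) [46 cells changed]:
WWWWWWWWY
BBWWWWWWW
WWWWWWWWW
WWWWWWWWW
WWWWWWWBW
WWWWWYYBW
After op 4 paint(1,3,R):
WWWWWWWWY
BBWRWWWWW
WWWWWWWWW
WWWWWWWWW
WWWWWWWBW
WWWWWYYBW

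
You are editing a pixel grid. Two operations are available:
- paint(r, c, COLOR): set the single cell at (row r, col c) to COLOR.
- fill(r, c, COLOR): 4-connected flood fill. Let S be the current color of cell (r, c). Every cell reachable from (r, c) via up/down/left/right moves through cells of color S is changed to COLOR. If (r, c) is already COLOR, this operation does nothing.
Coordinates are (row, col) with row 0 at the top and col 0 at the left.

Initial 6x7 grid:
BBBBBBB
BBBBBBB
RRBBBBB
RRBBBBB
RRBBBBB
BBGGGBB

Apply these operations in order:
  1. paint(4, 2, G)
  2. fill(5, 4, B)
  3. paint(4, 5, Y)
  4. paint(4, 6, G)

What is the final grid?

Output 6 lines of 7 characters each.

After op 1 paint(4,2,G):
BBBBBBB
BBBBBBB
RRBBBBB
RRBBBBB
RRGBBBB
BBGGGBB
After op 2 fill(5,4,B) [4 cells changed]:
BBBBBBB
BBBBBBB
RRBBBBB
RRBBBBB
RRBBBBB
BBBBBBB
After op 3 paint(4,5,Y):
BBBBBBB
BBBBBBB
RRBBBBB
RRBBBBB
RRBBBYB
BBBBBBB
After op 4 paint(4,6,G):
BBBBBBB
BBBBBBB
RRBBBBB
RRBBBBB
RRBBBYG
BBBBBBB

Answer: BBBBBBB
BBBBBBB
RRBBBBB
RRBBBBB
RRBBBYG
BBBBBBB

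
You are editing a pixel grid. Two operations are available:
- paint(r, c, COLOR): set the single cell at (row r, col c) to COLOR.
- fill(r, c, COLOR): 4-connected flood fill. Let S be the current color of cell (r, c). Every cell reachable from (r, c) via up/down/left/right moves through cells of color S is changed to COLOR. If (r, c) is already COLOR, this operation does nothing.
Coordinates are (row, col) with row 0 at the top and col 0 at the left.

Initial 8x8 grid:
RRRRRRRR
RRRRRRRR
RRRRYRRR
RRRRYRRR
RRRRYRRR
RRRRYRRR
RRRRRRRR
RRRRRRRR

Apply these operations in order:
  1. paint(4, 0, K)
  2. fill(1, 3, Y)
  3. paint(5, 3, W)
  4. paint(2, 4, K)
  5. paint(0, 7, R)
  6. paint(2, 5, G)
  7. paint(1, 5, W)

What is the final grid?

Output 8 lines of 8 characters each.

Answer: YYYYYYYR
YYYYYWYY
YYYYKGYY
YYYYYYYY
KYYYYYYY
YYYWYYYY
YYYYYYYY
YYYYYYYY

Derivation:
After op 1 paint(4,0,K):
RRRRRRRR
RRRRRRRR
RRRRYRRR
RRRRYRRR
KRRRYRRR
RRRRYRRR
RRRRRRRR
RRRRRRRR
After op 2 fill(1,3,Y) [59 cells changed]:
YYYYYYYY
YYYYYYYY
YYYYYYYY
YYYYYYYY
KYYYYYYY
YYYYYYYY
YYYYYYYY
YYYYYYYY
After op 3 paint(5,3,W):
YYYYYYYY
YYYYYYYY
YYYYYYYY
YYYYYYYY
KYYYYYYY
YYYWYYYY
YYYYYYYY
YYYYYYYY
After op 4 paint(2,4,K):
YYYYYYYY
YYYYYYYY
YYYYKYYY
YYYYYYYY
KYYYYYYY
YYYWYYYY
YYYYYYYY
YYYYYYYY
After op 5 paint(0,7,R):
YYYYYYYR
YYYYYYYY
YYYYKYYY
YYYYYYYY
KYYYYYYY
YYYWYYYY
YYYYYYYY
YYYYYYYY
After op 6 paint(2,5,G):
YYYYYYYR
YYYYYYYY
YYYYKGYY
YYYYYYYY
KYYYYYYY
YYYWYYYY
YYYYYYYY
YYYYYYYY
After op 7 paint(1,5,W):
YYYYYYYR
YYYYYWYY
YYYYKGYY
YYYYYYYY
KYYYYYYY
YYYWYYYY
YYYYYYYY
YYYYYYYY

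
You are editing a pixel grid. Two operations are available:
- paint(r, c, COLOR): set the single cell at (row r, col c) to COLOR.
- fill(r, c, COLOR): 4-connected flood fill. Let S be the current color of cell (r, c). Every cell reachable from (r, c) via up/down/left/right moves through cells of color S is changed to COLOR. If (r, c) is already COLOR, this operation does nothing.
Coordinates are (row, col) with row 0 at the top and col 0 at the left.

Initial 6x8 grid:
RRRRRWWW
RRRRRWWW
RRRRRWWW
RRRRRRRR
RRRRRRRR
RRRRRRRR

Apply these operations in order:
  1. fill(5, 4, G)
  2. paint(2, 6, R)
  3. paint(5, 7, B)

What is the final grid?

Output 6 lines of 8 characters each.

Answer: GGGGGWWW
GGGGGWWW
GGGGGWRW
GGGGGGGG
GGGGGGGG
GGGGGGGB

Derivation:
After op 1 fill(5,4,G) [39 cells changed]:
GGGGGWWW
GGGGGWWW
GGGGGWWW
GGGGGGGG
GGGGGGGG
GGGGGGGG
After op 2 paint(2,6,R):
GGGGGWWW
GGGGGWWW
GGGGGWRW
GGGGGGGG
GGGGGGGG
GGGGGGGG
After op 3 paint(5,7,B):
GGGGGWWW
GGGGGWWW
GGGGGWRW
GGGGGGGG
GGGGGGGG
GGGGGGGB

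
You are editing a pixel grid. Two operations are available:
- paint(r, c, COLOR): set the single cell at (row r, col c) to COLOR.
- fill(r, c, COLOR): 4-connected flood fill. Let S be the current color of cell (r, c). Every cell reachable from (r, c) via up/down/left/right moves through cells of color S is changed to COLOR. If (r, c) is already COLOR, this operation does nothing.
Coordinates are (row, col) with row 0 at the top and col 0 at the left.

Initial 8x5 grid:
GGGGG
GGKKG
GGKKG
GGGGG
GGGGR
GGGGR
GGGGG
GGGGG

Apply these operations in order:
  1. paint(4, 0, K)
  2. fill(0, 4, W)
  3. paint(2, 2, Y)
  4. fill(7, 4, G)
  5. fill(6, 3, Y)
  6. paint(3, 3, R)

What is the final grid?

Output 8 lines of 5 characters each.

After op 1 paint(4,0,K):
GGGGG
GGKKG
GGKKG
GGGGG
KGGGR
GGGGR
GGGGG
GGGGG
After op 2 fill(0,4,W) [33 cells changed]:
WWWWW
WWKKW
WWKKW
WWWWW
KWWWR
WWWWR
WWWWW
WWWWW
After op 3 paint(2,2,Y):
WWWWW
WWKKW
WWYKW
WWWWW
KWWWR
WWWWR
WWWWW
WWWWW
After op 4 fill(7,4,G) [33 cells changed]:
GGGGG
GGKKG
GGYKG
GGGGG
KGGGR
GGGGR
GGGGG
GGGGG
After op 5 fill(6,3,Y) [33 cells changed]:
YYYYY
YYKKY
YYYKY
YYYYY
KYYYR
YYYYR
YYYYY
YYYYY
After op 6 paint(3,3,R):
YYYYY
YYKKY
YYYKY
YYYRY
KYYYR
YYYYR
YYYYY
YYYYY

Answer: YYYYY
YYKKY
YYYKY
YYYRY
KYYYR
YYYYR
YYYYY
YYYYY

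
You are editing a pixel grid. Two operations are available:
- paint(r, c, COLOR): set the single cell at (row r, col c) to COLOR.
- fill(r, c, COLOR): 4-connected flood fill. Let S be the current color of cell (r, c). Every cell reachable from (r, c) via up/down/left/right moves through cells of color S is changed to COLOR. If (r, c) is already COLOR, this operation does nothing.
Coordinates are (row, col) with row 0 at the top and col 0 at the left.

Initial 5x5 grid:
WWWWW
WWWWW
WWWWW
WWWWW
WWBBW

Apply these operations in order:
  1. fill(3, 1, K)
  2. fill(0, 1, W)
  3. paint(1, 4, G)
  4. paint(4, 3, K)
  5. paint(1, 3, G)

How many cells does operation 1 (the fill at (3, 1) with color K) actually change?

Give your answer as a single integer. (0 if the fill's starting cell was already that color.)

Answer: 23

Derivation:
After op 1 fill(3,1,K) [23 cells changed]:
KKKKK
KKKKK
KKKKK
KKKKK
KKBBK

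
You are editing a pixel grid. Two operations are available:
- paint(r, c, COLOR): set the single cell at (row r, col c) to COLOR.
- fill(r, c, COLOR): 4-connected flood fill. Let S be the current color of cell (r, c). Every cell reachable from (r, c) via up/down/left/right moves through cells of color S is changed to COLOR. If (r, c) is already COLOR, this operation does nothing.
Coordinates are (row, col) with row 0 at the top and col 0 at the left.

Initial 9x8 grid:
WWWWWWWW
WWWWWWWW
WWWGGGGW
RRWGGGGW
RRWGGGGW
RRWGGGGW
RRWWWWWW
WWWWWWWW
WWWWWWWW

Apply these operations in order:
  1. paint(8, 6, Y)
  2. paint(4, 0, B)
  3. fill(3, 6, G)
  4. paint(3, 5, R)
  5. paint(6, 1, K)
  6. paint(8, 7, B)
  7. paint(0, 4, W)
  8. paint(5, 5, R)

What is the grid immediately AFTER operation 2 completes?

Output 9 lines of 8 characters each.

Answer: WWWWWWWW
WWWWWWWW
WWWGGGGW
RRWGGGGW
BRWGGGGW
RRWGGGGW
RRWWWWWW
WWWWWWWW
WWWWWWYW

Derivation:
After op 1 paint(8,6,Y):
WWWWWWWW
WWWWWWWW
WWWGGGGW
RRWGGGGW
RRWGGGGW
RRWGGGGW
RRWWWWWW
WWWWWWWW
WWWWWWYW
After op 2 paint(4,0,B):
WWWWWWWW
WWWWWWWW
WWWGGGGW
RRWGGGGW
BRWGGGGW
RRWGGGGW
RRWWWWWW
WWWWWWWW
WWWWWWYW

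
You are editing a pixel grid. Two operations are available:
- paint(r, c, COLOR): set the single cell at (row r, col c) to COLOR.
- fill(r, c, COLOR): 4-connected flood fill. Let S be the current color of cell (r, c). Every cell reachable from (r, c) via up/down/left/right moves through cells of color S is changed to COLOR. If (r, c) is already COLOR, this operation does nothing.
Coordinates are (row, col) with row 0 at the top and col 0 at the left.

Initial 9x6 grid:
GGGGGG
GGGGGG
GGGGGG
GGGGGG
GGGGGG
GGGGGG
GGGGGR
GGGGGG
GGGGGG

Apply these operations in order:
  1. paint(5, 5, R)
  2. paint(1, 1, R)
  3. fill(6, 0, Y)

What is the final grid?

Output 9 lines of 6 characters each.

After op 1 paint(5,5,R):
GGGGGG
GGGGGG
GGGGGG
GGGGGG
GGGGGG
GGGGGR
GGGGGR
GGGGGG
GGGGGG
After op 2 paint(1,1,R):
GGGGGG
GRGGGG
GGGGGG
GGGGGG
GGGGGG
GGGGGR
GGGGGR
GGGGGG
GGGGGG
After op 3 fill(6,0,Y) [51 cells changed]:
YYYYYY
YRYYYY
YYYYYY
YYYYYY
YYYYYY
YYYYYR
YYYYYR
YYYYYY
YYYYYY

Answer: YYYYYY
YRYYYY
YYYYYY
YYYYYY
YYYYYY
YYYYYR
YYYYYR
YYYYYY
YYYYYY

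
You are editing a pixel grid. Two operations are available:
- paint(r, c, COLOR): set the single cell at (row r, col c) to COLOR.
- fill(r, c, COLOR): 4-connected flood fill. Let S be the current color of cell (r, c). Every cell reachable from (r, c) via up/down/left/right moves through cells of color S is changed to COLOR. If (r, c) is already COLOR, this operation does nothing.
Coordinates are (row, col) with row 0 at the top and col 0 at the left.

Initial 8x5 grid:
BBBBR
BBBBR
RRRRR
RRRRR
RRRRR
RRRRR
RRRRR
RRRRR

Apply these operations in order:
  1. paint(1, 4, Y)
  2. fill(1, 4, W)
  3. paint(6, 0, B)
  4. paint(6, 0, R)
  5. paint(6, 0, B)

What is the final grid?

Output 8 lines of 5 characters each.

Answer: BBBBR
BBBBW
RRRRR
RRRRR
RRRRR
RRRRR
BRRRR
RRRRR

Derivation:
After op 1 paint(1,4,Y):
BBBBR
BBBBY
RRRRR
RRRRR
RRRRR
RRRRR
RRRRR
RRRRR
After op 2 fill(1,4,W) [1 cells changed]:
BBBBR
BBBBW
RRRRR
RRRRR
RRRRR
RRRRR
RRRRR
RRRRR
After op 3 paint(6,0,B):
BBBBR
BBBBW
RRRRR
RRRRR
RRRRR
RRRRR
BRRRR
RRRRR
After op 4 paint(6,0,R):
BBBBR
BBBBW
RRRRR
RRRRR
RRRRR
RRRRR
RRRRR
RRRRR
After op 5 paint(6,0,B):
BBBBR
BBBBW
RRRRR
RRRRR
RRRRR
RRRRR
BRRRR
RRRRR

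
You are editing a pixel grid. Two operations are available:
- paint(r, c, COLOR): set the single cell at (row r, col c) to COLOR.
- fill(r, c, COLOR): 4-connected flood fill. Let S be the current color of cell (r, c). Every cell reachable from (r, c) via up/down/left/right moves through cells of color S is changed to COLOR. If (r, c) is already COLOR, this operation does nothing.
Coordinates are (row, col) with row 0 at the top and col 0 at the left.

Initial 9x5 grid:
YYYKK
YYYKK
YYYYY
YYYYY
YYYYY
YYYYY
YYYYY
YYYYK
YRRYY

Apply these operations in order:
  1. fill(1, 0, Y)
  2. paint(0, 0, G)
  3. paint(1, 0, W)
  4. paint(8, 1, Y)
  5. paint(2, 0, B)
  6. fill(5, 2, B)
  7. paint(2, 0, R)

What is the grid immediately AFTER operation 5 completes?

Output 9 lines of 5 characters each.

After op 1 fill(1,0,Y) [0 cells changed]:
YYYKK
YYYKK
YYYYY
YYYYY
YYYYY
YYYYY
YYYYY
YYYYK
YRRYY
After op 2 paint(0,0,G):
GYYKK
YYYKK
YYYYY
YYYYY
YYYYY
YYYYY
YYYYY
YYYYK
YRRYY
After op 3 paint(1,0,W):
GYYKK
WYYKK
YYYYY
YYYYY
YYYYY
YYYYY
YYYYY
YYYYK
YRRYY
After op 4 paint(8,1,Y):
GYYKK
WYYKK
YYYYY
YYYYY
YYYYY
YYYYY
YYYYY
YYYYK
YYRYY
After op 5 paint(2,0,B):
GYYKK
WYYKK
BYYYY
YYYYY
YYYYY
YYYYY
YYYYY
YYYYK
YYRYY

Answer: GYYKK
WYYKK
BYYYY
YYYYY
YYYYY
YYYYY
YYYYY
YYYYK
YYRYY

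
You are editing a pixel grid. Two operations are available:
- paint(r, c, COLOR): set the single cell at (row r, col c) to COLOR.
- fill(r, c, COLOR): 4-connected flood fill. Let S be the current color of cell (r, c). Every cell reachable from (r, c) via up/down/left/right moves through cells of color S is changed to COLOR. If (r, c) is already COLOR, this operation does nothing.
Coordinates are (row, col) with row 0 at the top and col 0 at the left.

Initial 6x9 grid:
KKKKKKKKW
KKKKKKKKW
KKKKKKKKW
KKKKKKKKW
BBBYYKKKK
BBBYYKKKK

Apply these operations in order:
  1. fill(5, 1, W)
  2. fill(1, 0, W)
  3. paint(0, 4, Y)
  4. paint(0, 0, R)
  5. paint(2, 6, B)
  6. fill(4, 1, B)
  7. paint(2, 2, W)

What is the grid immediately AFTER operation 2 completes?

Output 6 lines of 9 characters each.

After op 1 fill(5,1,W) [6 cells changed]:
KKKKKKKKW
KKKKKKKKW
KKKKKKKKW
KKKKKKKKW
WWWYYKKKK
WWWYYKKKK
After op 2 fill(1,0,W) [40 cells changed]:
WWWWWWWWW
WWWWWWWWW
WWWWWWWWW
WWWWWWWWW
WWWYYWWWW
WWWYYWWWW

Answer: WWWWWWWWW
WWWWWWWWW
WWWWWWWWW
WWWWWWWWW
WWWYYWWWW
WWWYYWWWW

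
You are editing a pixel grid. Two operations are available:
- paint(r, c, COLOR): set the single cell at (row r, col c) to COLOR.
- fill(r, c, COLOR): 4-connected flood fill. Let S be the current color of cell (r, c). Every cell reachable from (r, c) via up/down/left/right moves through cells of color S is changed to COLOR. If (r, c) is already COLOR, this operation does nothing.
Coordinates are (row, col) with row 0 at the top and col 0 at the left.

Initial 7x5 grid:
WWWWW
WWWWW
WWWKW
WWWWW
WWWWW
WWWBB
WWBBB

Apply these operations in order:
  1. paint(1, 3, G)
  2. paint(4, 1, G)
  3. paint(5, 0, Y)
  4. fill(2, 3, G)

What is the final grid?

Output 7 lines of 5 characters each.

After op 1 paint(1,3,G):
WWWWW
WWWGW
WWWKW
WWWWW
WWWWW
WWWBB
WWBBB
After op 2 paint(4,1,G):
WWWWW
WWWGW
WWWKW
WWWWW
WGWWW
WWWBB
WWBBB
After op 3 paint(5,0,Y):
WWWWW
WWWGW
WWWKW
WWWWW
WGWWW
YWWBB
WWBBB
After op 4 fill(2,3,G) [1 cells changed]:
WWWWW
WWWGW
WWWGW
WWWWW
WGWWW
YWWBB
WWBBB

Answer: WWWWW
WWWGW
WWWGW
WWWWW
WGWWW
YWWBB
WWBBB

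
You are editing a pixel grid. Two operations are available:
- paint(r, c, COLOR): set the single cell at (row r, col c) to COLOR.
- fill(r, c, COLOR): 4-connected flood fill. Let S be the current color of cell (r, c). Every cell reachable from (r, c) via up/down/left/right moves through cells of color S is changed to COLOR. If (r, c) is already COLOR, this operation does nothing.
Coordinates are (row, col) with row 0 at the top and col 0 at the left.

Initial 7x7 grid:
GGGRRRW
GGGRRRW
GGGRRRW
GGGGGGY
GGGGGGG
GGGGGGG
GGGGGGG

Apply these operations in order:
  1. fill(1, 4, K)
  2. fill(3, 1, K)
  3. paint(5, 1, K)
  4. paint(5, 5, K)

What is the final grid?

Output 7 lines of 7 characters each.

Answer: KKKKKKW
KKKKKKW
KKKKKKW
KKKKKKY
KKKKKKK
KKKKKKK
KKKKKKK

Derivation:
After op 1 fill(1,4,K) [9 cells changed]:
GGGKKKW
GGGKKKW
GGGKKKW
GGGGGGY
GGGGGGG
GGGGGGG
GGGGGGG
After op 2 fill(3,1,K) [36 cells changed]:
KKKKKKW
KKKKKKW
KKKKKKW
KKKKKKY
KKKKKKK
KKKKKKK
KKKKKKK
After op 3 paint(5,1,K):
KKKKKKW
KKKKKKW
KKKKKKW
KKKKKKY
KKKKKKK
KKKKKKK
KKKKKKK
After op 4 paint(5,5,K):
KKKKKKW
KKKKKKW
KKKKKKW
KKKKKKY
KKKKKKK
KKKKKKK
KKKKKKK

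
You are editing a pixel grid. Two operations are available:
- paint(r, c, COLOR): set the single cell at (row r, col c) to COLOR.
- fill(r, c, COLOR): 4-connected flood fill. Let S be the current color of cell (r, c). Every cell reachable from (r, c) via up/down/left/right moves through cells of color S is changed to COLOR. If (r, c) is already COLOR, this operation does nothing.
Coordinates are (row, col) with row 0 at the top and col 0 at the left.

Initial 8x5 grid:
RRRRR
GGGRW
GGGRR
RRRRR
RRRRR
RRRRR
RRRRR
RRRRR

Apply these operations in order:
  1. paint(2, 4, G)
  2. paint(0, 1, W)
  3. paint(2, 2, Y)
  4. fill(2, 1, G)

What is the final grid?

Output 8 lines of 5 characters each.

After op 1 paint(2,4,G):
RRRRR
GGGRW
GGGRG
RRRRR
RRRRR
RRRRR
RRRRR
RRRRR
After op 2 paint(0,1,W):
RWRRR
GGGRW
GGGRG
RRRRR
RRRRR
RRRRR
RRRRR
RRRRR
After op 3 paint(2,2,Y):
RWRRR
GGGRW
GGYRG
RRRRR
RRRRR
RRRRR
RRRRR
RRRRR
After op 4 fill(2,1,G) [0 cells changed]:
RWRRR
GGGRW
GGYRG
RRRRR
RRRRR
RRRRR
RRRRR
RRRRR

Answer: RWRRR
GGGRW
GGYRG
RRRRR
RRRRR
RRRRR
RRRRR
RRRRR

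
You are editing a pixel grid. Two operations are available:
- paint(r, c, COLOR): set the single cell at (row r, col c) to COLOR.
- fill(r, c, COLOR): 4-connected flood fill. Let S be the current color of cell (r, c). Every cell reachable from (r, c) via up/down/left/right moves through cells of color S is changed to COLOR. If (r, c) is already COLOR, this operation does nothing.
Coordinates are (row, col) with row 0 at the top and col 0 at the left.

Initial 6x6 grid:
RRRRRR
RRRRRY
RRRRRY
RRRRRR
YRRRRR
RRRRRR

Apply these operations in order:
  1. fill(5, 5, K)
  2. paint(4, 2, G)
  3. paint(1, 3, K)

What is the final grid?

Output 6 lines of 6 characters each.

After op 1 fill(5,5,K) [33 cells changed]:
KKKKKK
KKKKKY
KKKKKY
KKKKKK
YKKKKK
KKKKKK
After op 2 paint(4,2,G):
KKKKKK
KKKKKY
KKKKKY
KKKKKK
YKGKKK
KKKKKK
After op 3 paint(1,3,K):
KKKKKK
KKKKKY
KKKKKY
KKKKKK
YKGKKK
KKKKKK

Answer: KKKKKK
KKKKKY
KKKKKY
KKKKKK
YKGKKK
KKKKKK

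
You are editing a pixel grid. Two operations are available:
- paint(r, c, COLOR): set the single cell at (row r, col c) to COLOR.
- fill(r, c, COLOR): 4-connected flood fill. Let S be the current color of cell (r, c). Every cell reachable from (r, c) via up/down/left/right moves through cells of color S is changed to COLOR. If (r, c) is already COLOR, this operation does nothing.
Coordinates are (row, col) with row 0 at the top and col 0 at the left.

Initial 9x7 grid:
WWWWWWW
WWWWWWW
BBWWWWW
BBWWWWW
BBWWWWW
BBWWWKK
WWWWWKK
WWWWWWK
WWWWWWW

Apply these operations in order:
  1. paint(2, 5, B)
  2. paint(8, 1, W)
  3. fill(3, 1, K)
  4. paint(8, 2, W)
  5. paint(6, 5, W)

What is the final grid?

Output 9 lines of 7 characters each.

After op 1 paint(2,5,B):
WWWWWWW
WWWWWWW
BBWWWBW
BBWWWWW
BBWWWWW
BBWWWKK
WWWWWKK
WWWWWWK
WWWWWWW
After op 2 paint(8,1,W):
WWWWWWW
WWWWWWW
BBWWWBW
BBWWWWW
BBWWWWW
BBWWWKK
WWWWWKK
WWWWWWK
WWWWWWW
After op 3 fill(3,1,K) [8 cells changed]:
WWWWWWW
WWWWWWW
KKWWWBW
KKWWWWW
KKWWWWW
KKWWWKK
WWWWWKK
WWWWWWK
WWWWWWW
After op 4 paint(8,2,W):
WWWWWWW
WWWWWWW
KKWWWBW
KKWWWWW
KKWWWWW
KKWWWKK
WWWWWKK
WWWWWWK
WWWWWWW
After op 5 paint(6,5,W):
WWWWWWW
WWWWWWW
KKWWWBW
KKWWWWW
KKWWWWW
KKWWWKK
WWWWWWK
WWWWWWK
WWWWWWW

Answer: WWWWWWW
WWWWWWW
KKWWWBW
KKWWWWW
KKWWWWW
KKWWWKK
WWWWWWK
WWWWWWK
WWWWWWW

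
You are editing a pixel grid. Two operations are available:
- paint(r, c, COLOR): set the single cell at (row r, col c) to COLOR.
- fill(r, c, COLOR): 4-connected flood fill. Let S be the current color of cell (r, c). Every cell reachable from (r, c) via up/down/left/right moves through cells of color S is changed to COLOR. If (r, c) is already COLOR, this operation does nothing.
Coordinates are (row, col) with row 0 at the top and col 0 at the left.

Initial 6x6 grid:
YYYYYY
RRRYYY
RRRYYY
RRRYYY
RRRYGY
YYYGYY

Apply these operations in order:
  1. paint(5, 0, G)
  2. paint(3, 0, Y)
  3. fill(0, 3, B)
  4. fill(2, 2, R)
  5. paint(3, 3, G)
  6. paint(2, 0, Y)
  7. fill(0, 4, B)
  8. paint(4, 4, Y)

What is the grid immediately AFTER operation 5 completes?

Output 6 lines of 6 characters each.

Answer: BBBBBB
RRRBBB
RRRBBB
YRRGBB
RRRBGB
GYYGBB

Derivation:
After op 1 paint(5,0,G):
YYYYYY
RRRYYY
RRRYYY
RRRYYY
RRRYGY
GYYGYY
After op 2 paint(3,0,Y):
YYYYYY
RRRYYY
RRRYYY
YRRYYY
RRRYGY
GYYGYY
After op 3 fill(0,3,B) [19 cells changed]:
BBBBBB
RRRBBB
RRRBBB
YRRBBB
RRRBGB
GYYGBB
After op 4 fill(2,2,R) [0 cells changed]:
BBBBBB
RRRBBB
RRRBBB
YRRBBB
RRRBGB
GYYGBB
After op 5 paint(3,3,G):
BBBBBB
RRRBBB
RRRBBB
YRRGBB
RRRBGB
GYYGBB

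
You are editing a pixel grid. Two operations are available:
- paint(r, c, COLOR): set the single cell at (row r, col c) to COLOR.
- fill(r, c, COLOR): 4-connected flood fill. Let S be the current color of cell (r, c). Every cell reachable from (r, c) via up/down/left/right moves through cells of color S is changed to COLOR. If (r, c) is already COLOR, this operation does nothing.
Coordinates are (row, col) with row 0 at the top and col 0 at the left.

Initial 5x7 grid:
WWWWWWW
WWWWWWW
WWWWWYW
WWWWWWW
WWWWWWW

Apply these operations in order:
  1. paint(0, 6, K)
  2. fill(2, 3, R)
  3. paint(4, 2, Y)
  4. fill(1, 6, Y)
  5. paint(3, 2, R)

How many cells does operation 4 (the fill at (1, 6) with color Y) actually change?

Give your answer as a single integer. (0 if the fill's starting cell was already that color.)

After op 1 paint(0,6,K):
WWWWWWK
WWWWWWW
WWWWWYW
WWWWWWW
WWWWWWW
After op 2 fill(2,3,R) [33 cells changed]:
RRRRRRK
RRRRRRR
RRRRRYR
RRRRRRR
RRRRRRR
After op 3 paint(4,2,Y):
RRRRRRK
RRRRRRR
RRRRRYR
RRRRRRR
RRYRRRR
After op 4 fill(1,6,Y) [32 cells changed]:
YYYYYYK
YYYYYYY
YYYYYYY
YYYYYYY
YYYYYYY

Answer: 32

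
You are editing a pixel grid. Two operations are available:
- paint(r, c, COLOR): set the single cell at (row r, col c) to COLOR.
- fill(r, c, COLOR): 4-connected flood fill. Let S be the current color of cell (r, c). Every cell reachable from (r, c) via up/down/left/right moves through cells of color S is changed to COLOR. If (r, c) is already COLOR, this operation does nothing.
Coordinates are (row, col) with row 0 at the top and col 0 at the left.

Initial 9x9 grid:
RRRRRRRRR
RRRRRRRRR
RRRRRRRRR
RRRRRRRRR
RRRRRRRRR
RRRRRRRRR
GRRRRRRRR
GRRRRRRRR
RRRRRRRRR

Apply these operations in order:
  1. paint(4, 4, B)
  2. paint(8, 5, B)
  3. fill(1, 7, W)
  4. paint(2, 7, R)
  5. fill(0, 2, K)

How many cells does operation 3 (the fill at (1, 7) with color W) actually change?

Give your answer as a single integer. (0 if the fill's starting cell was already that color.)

After op 1 paint(4,4,B):
RRRRRRRRR
RRRRRRRRR
RRRRRRRRR
RRRRRRRRR
RRRRBRRRR
RRRRRRRRR
GRRRRRRRR
GRRRRRRRR
RRRRRRRRR
After op 2 paint(8,5,B):
RRRRRRRRR
RRRRRRRRR
RRRRRRRRR
RRRRRRRRR
RRRRBRRRR
RRRRRRRRR
GRRRRRRRR
GRRRRRRRR
RRRRRBRRR
After op 3 fill(1,7,W) [77 cells changed]:
WWWWWWWWW
WWWWWWWWW
WWWWWWWWW
WWWWWWWWW
WWWWBWWWW
WWWWWWWWW
GWWWWWWWW
GWWWWWWWW
WWWWWBWWW

Answer: 77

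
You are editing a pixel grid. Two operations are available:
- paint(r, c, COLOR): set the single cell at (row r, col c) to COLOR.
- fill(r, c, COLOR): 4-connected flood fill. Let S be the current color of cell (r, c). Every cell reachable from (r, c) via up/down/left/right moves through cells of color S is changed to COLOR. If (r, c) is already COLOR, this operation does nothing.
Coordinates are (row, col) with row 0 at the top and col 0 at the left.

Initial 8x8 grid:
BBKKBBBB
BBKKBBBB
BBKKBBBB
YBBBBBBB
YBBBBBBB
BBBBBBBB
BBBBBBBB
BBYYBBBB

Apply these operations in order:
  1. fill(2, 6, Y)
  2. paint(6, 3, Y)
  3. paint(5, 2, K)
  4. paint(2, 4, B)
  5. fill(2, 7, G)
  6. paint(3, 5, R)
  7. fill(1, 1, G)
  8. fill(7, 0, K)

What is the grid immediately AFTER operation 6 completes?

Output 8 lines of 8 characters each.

Answer: GGKKGGGG
GGKKGGGG
GGKKBGGG
GGGGGRGG
GGGGGGGG
GGKGGGGG
GGGGGGGG
GGGGGGGG

Derivation:
After op 1 fill(2,6,Y) [54 cells changed]:
YYKKYYYY
YYKKYYYY
YYKKYYYY
YYYYYYYY
YYYYYYYY
YYYYYYYY
YYYYYYYY
YYYYYYYY
After op 2 paint(6,3,Y):
YYKKYYYY
YYKKYYYY
YYKKYYYY
YYYYYYYY
YYYYYYYY
YYYYYYYY
YYYYYYYY
YYYYYYYY
After op 3 paint(5,2,K):
YYKKYYYY
YYKKYYYY
YYKKYYYY
YYYYYYYY
YYYYYYYY
YYKYYYYY
YYYYYYYY
YYYYYYYY
After op 4 paint(2,4,B):
YYKKYYYY
YYKKYYYY
YYKKBYYY
YYYYYYYY
YYYYYYYY
YYKYYYYY
YYYYYYYY
YYYYYYYY
After op 5 fill(2,7,G) [56 cells changed]:
GGKKGGGG
GGKKGGGG
GGKKBGGG
GGGGGGGG
GGGGGGGG
GGKGGGGG
GGGGGGGG
GGGGGGGG
After op 6 paint(3,5,R):
GGKKGGGG
GGKKGGGG
GGKKBGGG
GGGGGRGG
GGGGGGGG
GGKGGGGG
GGGGGGGG
GGGGGGGG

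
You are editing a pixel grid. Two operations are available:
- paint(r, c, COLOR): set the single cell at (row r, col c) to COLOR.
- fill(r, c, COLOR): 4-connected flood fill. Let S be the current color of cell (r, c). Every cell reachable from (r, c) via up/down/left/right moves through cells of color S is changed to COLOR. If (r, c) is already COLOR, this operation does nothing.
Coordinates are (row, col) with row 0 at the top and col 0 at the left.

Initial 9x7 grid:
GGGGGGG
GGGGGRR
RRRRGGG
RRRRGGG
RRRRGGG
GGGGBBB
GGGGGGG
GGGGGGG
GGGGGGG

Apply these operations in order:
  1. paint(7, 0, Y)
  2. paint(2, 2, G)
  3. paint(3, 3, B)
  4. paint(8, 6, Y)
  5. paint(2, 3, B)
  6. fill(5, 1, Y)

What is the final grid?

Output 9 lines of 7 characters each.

Answer: GGGGGGG
GGGGGRR
RRGBGGG
RRRBGGG
RRRRGGG
YYYYBBB
YYYYYYY
YYYYYYY
YYYYYYY

Derivation:
After op 1 paint(7,0,Y):
GGGGGGG
GGGGGRR
RRRRGGG
RRRRGGG
RRRRGGG
GGGGBBB
GGGGGGG
YGGGGGG
GGGGGGG
After op 2 paint(2,2,G):
GGGGGGG
GGGGGRR
RRGRGGG
RRRRGGG
RRRRGGG
GGGGBBB
GGGGGGG
YGGGGGG
GGGGGGG
After op 3 paint(3,3,B):
GGGGGGG
GGGGGRR
RRGRGGG
RRRBGGG
RRRRGGG
GGGGBBB
GGGGGGG
YGGGGGG
GGGGGGG
After op 4 paint(8,6,Y):
GGGGGGG
GGGGGRR
RRGRGGG
RRRBGGG
RRRRGGG
GGGGBBB
GGGGGGG
YGGGGGG
GGGGGGY
After op 5 paint(2,3,B):
GGGGGGG
GGGGGRR
RRGBGGG
RRRBGGG
RRRRGGG
GGGGBBB
GGGGGGG
YGGGGGG
GGGGGGY
After op 6 fill(5,1,Y) [23 cells changed]:
GGGGGGG
GGGGGRR
RRGBGGG
RRRBGGG
RRRRGGG
YYYYBBB
YYYYYYY
YYYYYYY
YYYYYYY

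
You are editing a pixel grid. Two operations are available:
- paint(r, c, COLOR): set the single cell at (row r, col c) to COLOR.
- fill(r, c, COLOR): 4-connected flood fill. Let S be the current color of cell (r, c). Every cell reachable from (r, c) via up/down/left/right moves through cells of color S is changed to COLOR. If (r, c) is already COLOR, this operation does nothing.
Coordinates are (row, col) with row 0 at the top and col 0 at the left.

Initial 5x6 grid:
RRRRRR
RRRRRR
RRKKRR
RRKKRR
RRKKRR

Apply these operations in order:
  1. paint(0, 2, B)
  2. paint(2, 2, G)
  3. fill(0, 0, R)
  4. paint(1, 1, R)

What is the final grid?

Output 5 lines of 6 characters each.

Answer: RRBRRR
RRRRRR
RRGKRR
RRKKRR
RRKKRR

Derivation:
After op 1 paint(0,2,B):
RRBRRR
RRRRRR
RRKKRR
RRKKRR
RRKKRR
After op 2 paint(2,2,G):
RRBRRR
RRRRRR
RRGKRR
RRKKRR
RRKKRR
After op 3 fill(0,0,R) [0 cells changed]:
RRBRRR
RRRRRR
RRGKRR
RRKKRR
RRKKRR
After op 4 paint(1,1,R):
RRBRRR
RRRRRR
RRGKRR
RRKKRR
RRKKRR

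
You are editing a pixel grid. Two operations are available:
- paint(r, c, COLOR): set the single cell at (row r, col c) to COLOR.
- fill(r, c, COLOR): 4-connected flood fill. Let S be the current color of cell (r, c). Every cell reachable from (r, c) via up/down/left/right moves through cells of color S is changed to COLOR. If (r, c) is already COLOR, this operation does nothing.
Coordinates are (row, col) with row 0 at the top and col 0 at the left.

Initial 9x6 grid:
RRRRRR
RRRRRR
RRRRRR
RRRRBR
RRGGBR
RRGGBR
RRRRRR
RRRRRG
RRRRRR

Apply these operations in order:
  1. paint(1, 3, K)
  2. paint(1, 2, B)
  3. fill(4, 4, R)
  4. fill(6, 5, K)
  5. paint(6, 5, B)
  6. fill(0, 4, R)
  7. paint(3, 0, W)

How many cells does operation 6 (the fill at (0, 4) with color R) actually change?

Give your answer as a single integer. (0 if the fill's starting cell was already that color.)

After op 1 paint(1,3,K):
RRRRRR
RRRKRR
RRRRRR
RRRRBR
RRGGBR
RRGGBR
RRRRRR
RRRRRG
RRRRRR
After op 2 paint(1,2,B):
RRRRRR
RRBKRR
RRRRRR
RRRRBR
RRGGBR
RRGGBR
RRRRRR
RRRRRG
RRRRRR
After op 3 fill(4,4,R) [3 cells changed]:
RRRRRR
RRBKRR
RRRRRR
RRRRRR
RRGGRR
RRGGRR
RRRRRR
RRRRRG
RRRRRR
After op 4 fill(6,5,K) [47 cells changed]:
KKKKKK
KKBKKK
KKKKKK
KKKKKK
KKGGKK
KKGGKK
KKKKKK
KKKKKG
KKKKKK
After op 5 paint(6,5,B):
KKKKKK
KKBKKK
KKKKKK
KKKKKK
KKGGKK
KKGGKK
KKKKKB
KKKKKG
KKKKKK
After op 6 fill(0,4,R) [47 cells changed]:
RRRRRR
RRBRRR
RRRRRR
RRRRRR
RRGGRR
RRGGRR
RRRRRB
RRRRRG
RRRRRR

Answer: 47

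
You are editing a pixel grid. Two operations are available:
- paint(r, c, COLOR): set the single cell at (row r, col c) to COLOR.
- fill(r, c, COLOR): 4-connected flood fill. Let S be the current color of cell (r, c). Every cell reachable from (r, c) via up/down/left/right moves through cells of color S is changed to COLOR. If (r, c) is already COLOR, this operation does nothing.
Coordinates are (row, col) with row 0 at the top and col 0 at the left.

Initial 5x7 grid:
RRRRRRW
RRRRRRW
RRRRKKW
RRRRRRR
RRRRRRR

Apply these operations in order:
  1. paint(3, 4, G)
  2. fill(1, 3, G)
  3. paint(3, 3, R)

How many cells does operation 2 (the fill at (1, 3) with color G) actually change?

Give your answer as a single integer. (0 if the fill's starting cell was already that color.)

Answer: 29

Derivation:
After op 1 paint(3,4,G):
RRRRRRW
RRRRRRW
RRRRKKW
RRRRGRR
RRRRRRR
After op 2 fill(1,3,G) [29 cells changed]:
GGGGGGW
GGGGGGW
GGGGKKW
GGGGGGG
GGGGGGG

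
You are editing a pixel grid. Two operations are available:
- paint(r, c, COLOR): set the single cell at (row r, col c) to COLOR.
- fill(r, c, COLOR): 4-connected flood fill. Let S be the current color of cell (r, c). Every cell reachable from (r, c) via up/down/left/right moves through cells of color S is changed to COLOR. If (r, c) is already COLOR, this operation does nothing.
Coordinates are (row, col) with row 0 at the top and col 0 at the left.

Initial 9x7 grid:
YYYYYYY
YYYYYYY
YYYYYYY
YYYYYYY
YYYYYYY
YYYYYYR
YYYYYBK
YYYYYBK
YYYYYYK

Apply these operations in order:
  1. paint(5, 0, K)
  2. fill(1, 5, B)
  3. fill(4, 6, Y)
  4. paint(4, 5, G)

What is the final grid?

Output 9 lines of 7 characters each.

After op 1 paint(5,0,K):
YYYYYYY
YYYYYYY
YYYYYYY
YYYYYYY
YYYYYYY
KYYYYYR
YYYYYBK
YYYYYBK
YYYYYYK
After op 2 fill(1,5,B) [56 cells changed]:
BBBBBBB
BBBBBBB
BBBBBBB
BBBBBBB
BBBBBBB
KBBBBBR
BBBBBBK
BBBBBBK
BBBBBBK
After op 3 fill(4,6,Y) [58 cells changed]:
YYYYYYY
YYYYYYY
YYYYYYY
YYYYYYY
YYYYYYY
KYYYYYR
YYYYYYK
YYYYYYK
YYYYYYK
After op 4 paint(4,5,G):
YYYYYYY
YYYYYYY
YYYYYYY
YYYYYYY
YYYYYGY
KYYYYYR
YYYYYYK
YYYYYYK
YYYYYYK

Answer: YYYYYYY
YYYYYYY
YYYYYYY
YYYYYYY
YYYYYGY
KYYYYYR
YYYYYYK
YYYYYYK
YYYYYYK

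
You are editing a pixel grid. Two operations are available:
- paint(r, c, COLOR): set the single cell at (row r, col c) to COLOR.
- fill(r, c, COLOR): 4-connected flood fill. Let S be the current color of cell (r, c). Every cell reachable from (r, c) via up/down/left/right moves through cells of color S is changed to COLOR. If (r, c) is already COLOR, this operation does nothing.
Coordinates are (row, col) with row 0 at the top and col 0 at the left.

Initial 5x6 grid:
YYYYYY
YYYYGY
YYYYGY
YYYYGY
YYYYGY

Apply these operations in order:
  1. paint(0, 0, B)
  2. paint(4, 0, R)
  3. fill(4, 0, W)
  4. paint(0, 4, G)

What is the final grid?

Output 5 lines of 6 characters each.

After op 1 paint(0,0,B):
BYYYYY
YYYYGY
YYYYGY
YYYYGY
YYYYGY
After op 2 paint(4,0,R):
BYYYYY
YYYYGY
YYYYGY
YYYYGY
RYYYGY
After op 3 fill(4,0,W) [1 cells changed]:
BYYYYY
YYYYGY
YYYYGY
YYYYGY
WYYYGY
After op 4 paint(0,4,G):
BYYYGY
YYYYGY
YYYYGY
YYYYGY
WYYYGY

Answer: BYYYGY
YYYYGY
YYYYGY
YYYYGY
WYYYGY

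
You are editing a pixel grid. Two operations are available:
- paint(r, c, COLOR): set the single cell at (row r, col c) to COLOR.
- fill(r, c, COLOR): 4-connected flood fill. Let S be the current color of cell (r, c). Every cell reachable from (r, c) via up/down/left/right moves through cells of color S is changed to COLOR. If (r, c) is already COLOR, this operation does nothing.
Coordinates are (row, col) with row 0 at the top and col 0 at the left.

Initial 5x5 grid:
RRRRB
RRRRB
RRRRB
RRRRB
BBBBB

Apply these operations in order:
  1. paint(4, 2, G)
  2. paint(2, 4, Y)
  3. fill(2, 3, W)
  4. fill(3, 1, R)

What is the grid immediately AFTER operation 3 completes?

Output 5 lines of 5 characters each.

Answer: WWWWB
WWWWB
WWWWY
WWWWB
BBGBB

Derivation:
After op 1 paint(4,2,G):
RRRRB
RRRRB
RRRRB
RRRRB
BBGBB
After op 2 paint(2,4,Y):
RRRRB
RRRRB
RRRRY
RRRRB
BBGBB
After op 3 fill(2,3,W) [16 cells changed]:
WWWWB
WWWWB
WWWWY
WWWWB
BBGBB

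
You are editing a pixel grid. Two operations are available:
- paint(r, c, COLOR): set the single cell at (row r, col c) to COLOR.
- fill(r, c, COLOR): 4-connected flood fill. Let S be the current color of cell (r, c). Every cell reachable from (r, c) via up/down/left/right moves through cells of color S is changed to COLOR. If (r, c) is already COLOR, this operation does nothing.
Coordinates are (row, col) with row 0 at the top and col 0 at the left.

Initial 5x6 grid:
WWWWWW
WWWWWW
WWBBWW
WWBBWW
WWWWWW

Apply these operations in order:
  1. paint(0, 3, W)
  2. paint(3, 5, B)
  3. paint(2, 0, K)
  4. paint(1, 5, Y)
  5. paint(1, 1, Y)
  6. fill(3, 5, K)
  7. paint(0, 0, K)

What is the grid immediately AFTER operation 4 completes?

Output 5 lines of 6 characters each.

Answer: WWWWWW
WWWWWY
KWBBWW
WWBBWB
WWWWWW

Derivation:
After op 1 paint(0,3,W):
WWWWWW
WWWWWW
WWBBWW
WWBBWW
WWWWWW
After op 2 paint(3,5,B):
WWWWWW
WWWWWW
WWBBWW
WWBBWB
WWWWWW
After op 3 paint(2,0,K):
WWWWWW
WWWWWW
KWBBWW
WWBBWB
WWWWWW
After op 4 paint(1,5,Y):
WWWWWW
WWWWWY
KWBBWW
WWBBWB
WWWWWW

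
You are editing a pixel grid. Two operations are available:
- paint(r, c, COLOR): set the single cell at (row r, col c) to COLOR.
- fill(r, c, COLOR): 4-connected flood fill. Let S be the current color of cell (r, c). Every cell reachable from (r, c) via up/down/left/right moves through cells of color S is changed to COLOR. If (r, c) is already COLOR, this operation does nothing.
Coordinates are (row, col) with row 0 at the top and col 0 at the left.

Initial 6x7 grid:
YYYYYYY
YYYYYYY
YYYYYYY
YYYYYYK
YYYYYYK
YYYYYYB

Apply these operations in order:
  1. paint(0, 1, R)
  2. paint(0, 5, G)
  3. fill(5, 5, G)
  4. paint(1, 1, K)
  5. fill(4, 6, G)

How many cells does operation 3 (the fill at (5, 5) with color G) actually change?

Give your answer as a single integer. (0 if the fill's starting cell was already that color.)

After op 1 paint(0,1,R):
YRYYYYY
YYYYYYY
YYYYYYY
YYYYYYK
YYYYYYK
YYYYYYB
After op 2 paint(0,5,G):
YRYYYGY
YYYYYYY
YYYYYYY
YYYYYYK
YYYYYYK
YYYYYYB
After op 3 fill(5,5,G) [37 cells changed]:
GRGGGGG
GGGGGGG
GGGGGGG
GGGGGGK
GGGGGGK
GGGGGGB

Answer: 37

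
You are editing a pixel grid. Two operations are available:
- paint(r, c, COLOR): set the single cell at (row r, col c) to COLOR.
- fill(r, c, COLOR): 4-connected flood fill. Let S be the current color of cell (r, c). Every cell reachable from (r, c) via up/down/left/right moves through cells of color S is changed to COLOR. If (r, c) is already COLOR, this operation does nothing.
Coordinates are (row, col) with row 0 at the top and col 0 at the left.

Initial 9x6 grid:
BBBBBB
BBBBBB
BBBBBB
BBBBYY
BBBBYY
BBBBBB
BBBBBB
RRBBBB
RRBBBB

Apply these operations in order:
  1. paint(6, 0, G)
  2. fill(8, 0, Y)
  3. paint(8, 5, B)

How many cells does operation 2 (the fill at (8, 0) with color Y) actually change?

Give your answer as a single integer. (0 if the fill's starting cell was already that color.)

After op 1 paint(6,0,G):
BBBBBB
BBBBBB
BBBBBB
BBBBYY
BBBBYY
BBBBBB
GBBBBB
RRBBBB
RRBBBB
After op 2 fill(8,0,Y) [4 cells changed]:
BBBBBB
BBBBBB
BBBBBB
BBBBYY
BBBBYY
BBBBBB
GBBBBB
YYBBBB
YYBBBB

Answer: 4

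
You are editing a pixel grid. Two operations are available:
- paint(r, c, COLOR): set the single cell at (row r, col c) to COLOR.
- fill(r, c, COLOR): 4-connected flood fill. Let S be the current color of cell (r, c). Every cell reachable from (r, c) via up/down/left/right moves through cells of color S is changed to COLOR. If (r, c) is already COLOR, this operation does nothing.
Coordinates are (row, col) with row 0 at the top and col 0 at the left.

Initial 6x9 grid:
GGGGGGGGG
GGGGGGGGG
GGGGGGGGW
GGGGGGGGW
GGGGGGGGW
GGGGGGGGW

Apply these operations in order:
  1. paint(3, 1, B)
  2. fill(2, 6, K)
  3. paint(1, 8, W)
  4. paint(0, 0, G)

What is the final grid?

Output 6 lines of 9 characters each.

Answer: GKKKKKKKK
KKKKKKKKW
KKKKKKKKW
KBKKKKKKW
KKKKKKKKW
KKKKKKKKW

Derivation:
After op 1 paint(3,1,B):
GGGGGGGGG
GGGGGGGGG
GGGGGGGGW
GBGGGGGGW
GGGGGGGGW
GGGGGGGGW
After op 2 fill(2,6,K) [49 cells changed]:
KKKKKKKKK
KKKKKKKKK
KKKKKKKKW
KBKKKKKKW
KKKKKKKKW
KKKKKKKKW
After op 3 paint(1,8,W):
KKKKKKKKK
KKKKKKKKW
KKKKKKKKW
KBKKKKKKW
KKKKKKKKW
KKKKKKKKW
After op 4 paint(0,0,G):
GKKKKKKKK
KKKKKKKKW
KKKKKKKKW
KBKKKKKKW
KKKKKKKKW
KKKKKKKKW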